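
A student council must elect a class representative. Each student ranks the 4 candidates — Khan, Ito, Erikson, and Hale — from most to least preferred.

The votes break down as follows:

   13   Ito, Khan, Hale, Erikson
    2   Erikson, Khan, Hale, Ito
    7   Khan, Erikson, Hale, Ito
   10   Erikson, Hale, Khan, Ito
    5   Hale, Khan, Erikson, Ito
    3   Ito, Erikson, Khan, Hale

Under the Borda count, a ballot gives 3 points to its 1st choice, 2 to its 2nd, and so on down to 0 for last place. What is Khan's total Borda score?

Borda scores:
  Khan: 13·2 + 2·2 + 7·3 + 10·1 + 5·2 + 3·1 = 74
  Ito: 13·3 + 2·0 + 7·0 + 10·0 + 5·0 + 3·3 = 48
  Erikson: 13·0 + 2·3 + 7·2 + 10·3 + 5·1 + 3·2 = 61
  Hale: 13·1 + 2·1 + 7·1 + 10·2 + 5·3 + 3·0 = 57

74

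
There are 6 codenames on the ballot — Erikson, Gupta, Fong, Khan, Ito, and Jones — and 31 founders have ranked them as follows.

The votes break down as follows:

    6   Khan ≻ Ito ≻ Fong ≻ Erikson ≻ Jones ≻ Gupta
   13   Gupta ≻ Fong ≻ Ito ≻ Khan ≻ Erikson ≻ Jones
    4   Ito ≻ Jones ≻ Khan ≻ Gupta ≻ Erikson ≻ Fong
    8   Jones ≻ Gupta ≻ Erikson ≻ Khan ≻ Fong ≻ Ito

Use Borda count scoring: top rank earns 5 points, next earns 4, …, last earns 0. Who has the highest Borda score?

Gupta

Borda scores:
  Erikson: 6·2 + 13·1 + 4·1 + 8·3 = 53
  Gupta: 6·0 + 13·5 + 4·2 + 8·4 = 105
  Fong: 6·3 + 13·4 + 4·0 + 8·1 = 78
  Khan: 6·5 + 13·2 + 4·3 + 8·2 = 84
  Ito: 6·4 + 13·3 + 4·5 + 8·0 = 83
  Jones: 6·1 + 13·0 + 4·4 + 8·5 = 62
Gupta has the highest total.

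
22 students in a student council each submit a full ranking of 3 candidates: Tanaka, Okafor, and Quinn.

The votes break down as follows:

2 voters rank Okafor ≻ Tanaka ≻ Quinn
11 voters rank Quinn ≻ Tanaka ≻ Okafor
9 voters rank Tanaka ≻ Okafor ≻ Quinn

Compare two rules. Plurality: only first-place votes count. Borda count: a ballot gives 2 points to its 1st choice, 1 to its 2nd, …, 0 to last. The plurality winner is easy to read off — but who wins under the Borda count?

Plurality first-place counts: Tanaka 9, Okafor 2, Quinn 11 → Quinn.
Borda totals: Tanaka 31, Okafor 13, Quinn 22 → Tanaka.

Tanaka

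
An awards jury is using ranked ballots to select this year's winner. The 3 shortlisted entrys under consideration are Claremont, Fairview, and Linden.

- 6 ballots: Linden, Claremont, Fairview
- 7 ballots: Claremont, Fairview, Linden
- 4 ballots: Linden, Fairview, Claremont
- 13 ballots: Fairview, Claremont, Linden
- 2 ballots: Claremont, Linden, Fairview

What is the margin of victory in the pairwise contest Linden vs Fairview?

Ballots ranking Linden above Fairview: 6+4+2 = 12.
Ballots ranking Fairview above Linden: 7+13 = 20.
Fairview wins 20–12, a margin of 8.

8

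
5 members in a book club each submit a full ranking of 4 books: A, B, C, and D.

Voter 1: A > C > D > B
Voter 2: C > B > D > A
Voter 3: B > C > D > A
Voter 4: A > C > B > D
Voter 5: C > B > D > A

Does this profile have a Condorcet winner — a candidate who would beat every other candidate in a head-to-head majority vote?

Head-to-head results (5 voters total):
A vs B: B wins 3–2.
A vs C: C wins 3–2.
A vs D: D wins 3–2.
B vs C: C wins 4–1.
B vs D: B wins 4–1.
C vs D: C wins 5–0.
C beats each rival — A (3–2), B (4–1), D (5–0) — so C is the Condorcet winner.

Yes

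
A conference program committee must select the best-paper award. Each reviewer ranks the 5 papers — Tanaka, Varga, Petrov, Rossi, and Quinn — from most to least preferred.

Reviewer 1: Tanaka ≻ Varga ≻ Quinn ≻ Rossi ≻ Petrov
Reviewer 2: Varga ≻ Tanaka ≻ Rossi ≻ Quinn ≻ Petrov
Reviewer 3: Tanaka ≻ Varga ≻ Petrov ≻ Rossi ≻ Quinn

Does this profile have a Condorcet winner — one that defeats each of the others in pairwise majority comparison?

Yes

Head-to-head results (3 voters total):
Tanaka vs Varga: Tanaka wins 2–1.
Tanaka vs Petrov: Tanaka wins 3–0.
Tanaka vs Rossi: Tanaka wins 3–0.
Tanaka vs Quinn: Tanaka wins 3–0.
Varga vs Petrov: Varga wins 3–0.
Varga vs Rossi: Varga wins 3–0.
Varga vs Quinn: Varga wins 3–0.
Petrov vs Rossi: Rossi wins 2–1.
Petrov vs Quinn: Quinn wins 2–1.
Rossi vs Quinn: Rossi wins 2–1.
Tanaka beats each rival — Varga (2–1), Petrov (3–0), Rossi (3–0), Quinn (3–0) — so Tanaka is the Condorcet winner.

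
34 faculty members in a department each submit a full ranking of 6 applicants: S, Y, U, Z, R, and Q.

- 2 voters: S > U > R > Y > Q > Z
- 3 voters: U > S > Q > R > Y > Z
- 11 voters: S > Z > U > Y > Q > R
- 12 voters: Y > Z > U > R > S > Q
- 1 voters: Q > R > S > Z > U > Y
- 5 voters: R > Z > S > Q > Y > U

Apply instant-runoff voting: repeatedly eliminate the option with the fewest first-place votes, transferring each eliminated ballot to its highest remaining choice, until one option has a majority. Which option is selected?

Round 1: S 13, Y 12, R 5, U 3, Q 1, Z 0. Z has the fewest and is eliminated.
Round 2: S 13, Y 12, R 5, U 3, Q 1. Q has the fewest and is eliminated.
Round 3: S 13, Y 12, R 6, U 3. U has the fewest and is eliminated.
Round 4: S 16, Y 12, R 6. R has the fewest and is eliminated.
Round 5: S 22, Y 12. S has a majority.

S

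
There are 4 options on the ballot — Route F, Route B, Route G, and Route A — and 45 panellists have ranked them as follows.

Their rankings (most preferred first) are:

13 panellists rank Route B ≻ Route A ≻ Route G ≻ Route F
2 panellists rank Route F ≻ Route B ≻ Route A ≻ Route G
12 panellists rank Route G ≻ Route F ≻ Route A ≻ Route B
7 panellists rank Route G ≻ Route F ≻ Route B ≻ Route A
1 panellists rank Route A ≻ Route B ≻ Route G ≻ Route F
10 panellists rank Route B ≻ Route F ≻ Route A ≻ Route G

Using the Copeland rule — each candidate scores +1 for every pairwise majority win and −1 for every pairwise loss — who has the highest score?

Route B

Pairwise results:
  Route F vs Route B: Route B wins 24–21.
  Route F vs Route G: Route G wins 33–12.
  Route F vs Route A: Route F wins 31–14.
  Route B vs Route G: Route B wins 26–19.
  Route B vs Route A: Route B wins 32–13.
  Route G vs Route A: Route A wins 26–19.
Copeland scores (wins − losses):
  Route F: 1 − 2 = -1
  Route B: 3 − 0 = 3
  Route G: 1 − 2 = -1
  Route A: 1 − 2 = -1
Route B has the best Copeland score.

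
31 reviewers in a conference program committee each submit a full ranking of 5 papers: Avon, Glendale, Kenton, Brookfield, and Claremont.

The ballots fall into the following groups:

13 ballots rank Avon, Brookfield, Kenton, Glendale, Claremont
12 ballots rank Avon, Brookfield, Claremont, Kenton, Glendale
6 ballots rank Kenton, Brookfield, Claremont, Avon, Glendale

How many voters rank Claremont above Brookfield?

Ballots ranking Claremont above Brookfield: 0.
Ballots ranking Brookfield above Claremont: 13+12+6 = 31.
So 0 of 31 voters prefer Claremont to Brookfield.

0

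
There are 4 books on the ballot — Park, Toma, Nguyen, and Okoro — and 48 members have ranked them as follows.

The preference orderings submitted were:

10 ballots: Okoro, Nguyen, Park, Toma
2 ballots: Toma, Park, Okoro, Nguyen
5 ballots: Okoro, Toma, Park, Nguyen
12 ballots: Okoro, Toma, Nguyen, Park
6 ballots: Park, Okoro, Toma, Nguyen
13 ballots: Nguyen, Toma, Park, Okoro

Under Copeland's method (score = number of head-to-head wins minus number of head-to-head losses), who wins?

Okoro

Pairwise results:
  Park vs Toma: Toma wins 32–16.
  Park vs Nguyen: Nguyen wins 35–13.
  Park vs Okoro: Okoro wins 27–21.
  Toma vs Nguyen: Toma wins 25–23.
  Toma vs Okoro: Okoro wins 33–15.
  Nguyen vs Okoro: Okoro wins 35–13.
Copeland scores (wins − losses):
  Park: 0 − 3 = -3
  Toma: 2 − 1 = 1
  Nguyen: 1 − 2 = -1
  Okoro: 3 − 0 = 3
Okoro has the best Copeland score.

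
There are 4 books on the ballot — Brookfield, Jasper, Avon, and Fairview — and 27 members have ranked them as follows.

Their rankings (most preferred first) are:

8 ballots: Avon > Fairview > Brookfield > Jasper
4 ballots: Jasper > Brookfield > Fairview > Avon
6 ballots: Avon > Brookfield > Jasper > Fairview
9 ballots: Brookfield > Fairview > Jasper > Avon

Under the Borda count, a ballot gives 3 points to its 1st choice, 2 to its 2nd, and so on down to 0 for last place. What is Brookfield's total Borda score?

55

Borda scores:
  Brookfield: 8·1 + 4·2 + 6·2 + 9·3 = 55
  Jasper: 8·0 + 4·3 + 6·1 + 9·1 = 27
  Avon: 8·3 + 4·0 + 6·3 + 9·0 = 42
  Fairview: 8·2 + 4·1 + 6·0 + 9·2 = 38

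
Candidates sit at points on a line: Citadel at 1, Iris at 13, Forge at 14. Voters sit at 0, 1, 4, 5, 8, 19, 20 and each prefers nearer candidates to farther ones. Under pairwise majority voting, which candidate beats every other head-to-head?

Citadel

With single-peaked preferences on a line, the Condorcet winner is the candidate closest to the median voter.
The median voter (position 5) is closest to Citadel at 1.
Check: Citadel vs Iris — voters closer to Citadel: 4 of 7.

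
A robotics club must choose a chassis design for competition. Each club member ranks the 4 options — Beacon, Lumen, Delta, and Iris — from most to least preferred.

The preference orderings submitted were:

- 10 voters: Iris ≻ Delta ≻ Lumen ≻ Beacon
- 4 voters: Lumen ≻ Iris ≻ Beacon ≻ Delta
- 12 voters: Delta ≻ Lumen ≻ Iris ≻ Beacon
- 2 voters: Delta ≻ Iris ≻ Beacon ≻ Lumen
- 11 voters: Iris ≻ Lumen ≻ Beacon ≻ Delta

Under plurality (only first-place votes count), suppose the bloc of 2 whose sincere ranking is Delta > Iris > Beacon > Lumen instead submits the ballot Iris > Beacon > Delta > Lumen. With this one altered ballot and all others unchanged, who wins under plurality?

Iris

First-place totals with the altered ballot: Beacon 0, Lumen 4, Delta 12, Iris 23.
The winner is unchanged: still Iris.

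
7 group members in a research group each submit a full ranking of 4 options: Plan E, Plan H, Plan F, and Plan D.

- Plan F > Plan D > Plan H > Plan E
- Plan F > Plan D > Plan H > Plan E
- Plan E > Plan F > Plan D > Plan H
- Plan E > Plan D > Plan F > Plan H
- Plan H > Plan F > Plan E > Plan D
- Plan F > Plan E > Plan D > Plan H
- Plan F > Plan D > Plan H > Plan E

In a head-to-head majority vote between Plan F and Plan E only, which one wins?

Ballots ranking Plan F above Plan E: 5.
Ballots ranking Plan E above Plan F: 2.
Plan F wins the head-to-head, 5–2.

Plan F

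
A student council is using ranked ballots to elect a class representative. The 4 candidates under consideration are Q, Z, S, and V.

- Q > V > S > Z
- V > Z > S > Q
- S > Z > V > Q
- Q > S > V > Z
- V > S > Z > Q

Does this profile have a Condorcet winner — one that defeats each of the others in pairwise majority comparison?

Yes

Head-to-head results (5 voters total):
Q vs Z: Z wins 3–2.
Q vs S: S wins 3–2.
Q vs V: V wins 3–2.
Z vs S: S wins 4–1.
Z vs V: V wins 4–1.
S vs V: V wins 3–2.
V beats each rival — Q (3–2), Z (4–1), S (3–2) — so V is the Condorcet winner.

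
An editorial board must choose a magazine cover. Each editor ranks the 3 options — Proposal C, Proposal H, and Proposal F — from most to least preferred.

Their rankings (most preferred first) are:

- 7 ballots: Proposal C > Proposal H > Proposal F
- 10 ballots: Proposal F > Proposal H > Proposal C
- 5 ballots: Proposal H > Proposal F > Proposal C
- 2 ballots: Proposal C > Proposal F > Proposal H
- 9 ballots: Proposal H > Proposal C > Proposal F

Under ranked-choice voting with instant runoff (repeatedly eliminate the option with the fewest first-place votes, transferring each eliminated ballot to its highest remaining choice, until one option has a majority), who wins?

Proposal H

Round 1: Proposal H 14, Proposal F 10, Proposal C 9. Proposal C has the fewest and is eliminated.
Round 2: Proposal H 21, Proposal F 12. Proposal H has a majority.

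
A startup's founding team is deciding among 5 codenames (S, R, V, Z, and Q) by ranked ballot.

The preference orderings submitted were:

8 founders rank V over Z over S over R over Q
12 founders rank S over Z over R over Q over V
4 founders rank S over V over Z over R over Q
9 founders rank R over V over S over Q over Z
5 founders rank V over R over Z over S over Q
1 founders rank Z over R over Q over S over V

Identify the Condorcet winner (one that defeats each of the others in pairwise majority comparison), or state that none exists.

Head-to-head results (39 voters total):
S vs R: S wins 24–15.
S vs V: V wins 22–17.
S vs Z: S wins 25–14.
S vs Q: S wins 38–1.
R vs V: R wins 22–17.
R vs Z: Z wins 25–14.
R vs Q: R wins 39–0.
V vs Z: V wins 26–13.
V vs Q: V wins 26–13.
Z vs Q: Z wins 30–9.
No candidate beats all others: S beats R beats V beats S, a majority cycle.

No Condorcet winner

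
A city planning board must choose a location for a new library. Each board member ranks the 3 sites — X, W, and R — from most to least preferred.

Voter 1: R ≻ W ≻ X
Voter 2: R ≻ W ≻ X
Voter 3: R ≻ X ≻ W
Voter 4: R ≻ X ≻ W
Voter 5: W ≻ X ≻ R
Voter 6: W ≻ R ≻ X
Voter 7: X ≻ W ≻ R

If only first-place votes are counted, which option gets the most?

R

First-place vote totals:
  X: 1
  W: 2
  R: 4
R has the most first-place votes.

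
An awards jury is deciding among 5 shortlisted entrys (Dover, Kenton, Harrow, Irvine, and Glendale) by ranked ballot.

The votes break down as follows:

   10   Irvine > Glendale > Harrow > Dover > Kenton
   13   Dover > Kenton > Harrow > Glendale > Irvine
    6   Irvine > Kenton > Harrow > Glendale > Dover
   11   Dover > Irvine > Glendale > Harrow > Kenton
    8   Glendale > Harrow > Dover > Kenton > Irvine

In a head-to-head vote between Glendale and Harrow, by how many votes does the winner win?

10

Ballots ranking Glendale above Harrow: 10+11+8 = 29.
Ballots ranking Harrow above Glendale: 13+6 = 19.
Glendale wins 29–19, a margin of 10.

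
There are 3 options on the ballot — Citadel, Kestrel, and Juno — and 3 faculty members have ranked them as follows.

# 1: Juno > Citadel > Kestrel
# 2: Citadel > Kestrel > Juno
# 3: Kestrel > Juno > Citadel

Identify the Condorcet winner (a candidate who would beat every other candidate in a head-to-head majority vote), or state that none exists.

There is no Condorcet winner

Head-to-head results (3 voters total):
Citadel vs Kestrel: Citadel wins 2–1.
Citadel vs Juno: Juno wins 2–1.
Kestrel vs Juno: Kestrel wins 2–1.
No candidate beats all others: Citadel beats Kestrel beats Juno beats Citadel, a majority cycle.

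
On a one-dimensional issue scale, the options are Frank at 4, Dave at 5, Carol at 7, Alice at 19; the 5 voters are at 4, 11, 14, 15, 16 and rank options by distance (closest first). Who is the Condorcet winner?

Alice

With single-peaked preferences on a line, the Condorcet winner is the candidate closest to the median voter.
The median voter (position 14) is closest to Alice at 19.
Check: Alice vs Carol — voters closer to Alice: 3 of 5.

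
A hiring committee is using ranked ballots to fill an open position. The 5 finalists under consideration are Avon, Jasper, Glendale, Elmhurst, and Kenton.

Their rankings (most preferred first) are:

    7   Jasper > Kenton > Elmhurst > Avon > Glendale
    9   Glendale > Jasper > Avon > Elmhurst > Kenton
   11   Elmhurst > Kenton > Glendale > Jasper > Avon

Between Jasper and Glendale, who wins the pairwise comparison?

Glendale

Ballots ranking Jasper above Glendale: 7.
Ballots ranking Glendale above Jasper: 9+11 = 20.
Glendale wins the head-to-head, 20–7.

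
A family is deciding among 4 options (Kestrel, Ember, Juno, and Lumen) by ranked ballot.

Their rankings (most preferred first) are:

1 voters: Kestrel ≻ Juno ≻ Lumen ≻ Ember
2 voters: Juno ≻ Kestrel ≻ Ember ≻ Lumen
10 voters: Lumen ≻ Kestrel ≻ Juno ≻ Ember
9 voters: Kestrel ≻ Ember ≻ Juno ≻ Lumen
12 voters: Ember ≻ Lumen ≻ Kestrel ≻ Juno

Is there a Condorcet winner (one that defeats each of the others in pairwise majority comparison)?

Head-to-head results (34 voters total):
Kestrel vs Ember: Kestrel wins 22–12.
Kestrel vs Juno: Kestrel wins 32–2.
Kestrel vs Lumen: Lumen wins 22–12.
Ember vs Juno: Ember wins 21–13.
Ember vs Lumen: Ember wins 23–11.
Juno vs Lumen: Lumen wins 22–12.
No candidate beats all others: Kestrel beats Ember beats Lumen beats Kestrel, a majority cycle.

No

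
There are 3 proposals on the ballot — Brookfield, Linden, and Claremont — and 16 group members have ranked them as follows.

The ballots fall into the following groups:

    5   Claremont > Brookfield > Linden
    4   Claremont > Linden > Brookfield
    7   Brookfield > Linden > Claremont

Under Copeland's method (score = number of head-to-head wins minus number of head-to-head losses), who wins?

Pairwise results:
  Brookfield vs Linden: Brookfield wins 12–4.
  Brookfield vs Claremont: Claremont wins 9–7.
  Linden vs Claremont: Claremont wins 9–7.
Copeland scores (wins − losses):
  Brookfield: 1 − 1 = 0
  Linden: 0 − 2 = -2
  Claremont: 2 − 0 = 2
Claremont has the best Copeland score.

Claremont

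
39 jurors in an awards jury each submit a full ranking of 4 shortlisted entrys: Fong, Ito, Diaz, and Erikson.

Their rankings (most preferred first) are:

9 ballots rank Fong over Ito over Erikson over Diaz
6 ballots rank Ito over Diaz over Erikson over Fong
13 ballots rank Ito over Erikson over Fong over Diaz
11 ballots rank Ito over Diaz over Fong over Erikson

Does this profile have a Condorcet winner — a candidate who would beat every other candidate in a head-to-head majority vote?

Yes

Head-to-head results (39 voters total):
Fong vs Ito: Ito wins 30–9.
Fong vs Diaz: Fong wins 22–17.
Fong vs Erikson: Fong wins 20–19.
Ito vs Diaz: Ito wins 39–0.
Ito vs Erikson: Ito wins 39–0.
Diaz vs Erikson: Erikson wins 22–17.
Ito beats each rival — Fong (30–9), Diaz (39–0), Erikson (39–0) — so Ito is the Condorcet winner.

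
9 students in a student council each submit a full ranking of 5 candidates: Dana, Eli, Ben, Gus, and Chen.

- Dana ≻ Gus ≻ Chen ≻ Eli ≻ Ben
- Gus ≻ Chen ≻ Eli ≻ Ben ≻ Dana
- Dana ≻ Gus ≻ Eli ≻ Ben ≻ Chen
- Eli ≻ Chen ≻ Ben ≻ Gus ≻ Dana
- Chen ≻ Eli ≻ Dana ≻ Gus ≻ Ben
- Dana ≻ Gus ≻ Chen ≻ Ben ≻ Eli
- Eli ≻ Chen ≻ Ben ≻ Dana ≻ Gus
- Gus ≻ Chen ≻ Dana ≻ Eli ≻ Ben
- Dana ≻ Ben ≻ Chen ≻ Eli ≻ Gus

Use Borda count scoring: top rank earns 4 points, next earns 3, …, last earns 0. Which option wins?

Chen

Borda scores:
  Dana: 4 + 0 + 4 + 0 + 2 + 4 + 1 + 2 + 4 = 21
  Eli: 1 + 2 + 2 + 4 + 3 + 0 + 4 + 1 + 1 = 18
  Ben: 0 + 1 + 1 + 2 + 0 + 1 + 2 + 0 + 3 = 10
  Gus: 3 + 4 + 3 + 1 + 1 + 3 + 0 + 4 + 0 = 19
  Chen: 2 + 3 + 0 + 3 + 4 + 2 + 3 + 3 + 2 = 22
Chen has the highest total.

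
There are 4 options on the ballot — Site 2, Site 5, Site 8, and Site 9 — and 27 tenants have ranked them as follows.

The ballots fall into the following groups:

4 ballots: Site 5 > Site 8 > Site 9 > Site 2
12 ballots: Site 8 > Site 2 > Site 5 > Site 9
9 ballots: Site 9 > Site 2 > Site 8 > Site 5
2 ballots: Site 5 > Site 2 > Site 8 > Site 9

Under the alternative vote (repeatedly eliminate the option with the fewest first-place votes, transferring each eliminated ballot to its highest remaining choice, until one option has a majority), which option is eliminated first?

Round 1: Site 8 12, Site 9 9, Site 5 6, Site 2 0. Site 2 has the fewest and is eliminated.
Round 2: Site 8 12, Site 9 9, Site 5 6. Site 5 has the fewest and is eliminated.
Round 3: Site 8 18, Site 9 9. Site 8 has a majority.

Site 2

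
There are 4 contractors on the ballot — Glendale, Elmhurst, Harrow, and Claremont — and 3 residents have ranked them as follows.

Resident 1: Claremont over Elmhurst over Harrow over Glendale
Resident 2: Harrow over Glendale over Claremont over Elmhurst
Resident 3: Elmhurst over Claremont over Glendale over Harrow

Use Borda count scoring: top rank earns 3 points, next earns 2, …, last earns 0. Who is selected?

Borda scores:
  Glendale: 0 + 2 + 1 = 3
  Elmhurst: 2 + 0 + 3 = 5
  Harrow: 1 + 3 + 0 = 4
  Claremont: 3 + 1 + 2 = 6
Claremont has the highest total.

Claremont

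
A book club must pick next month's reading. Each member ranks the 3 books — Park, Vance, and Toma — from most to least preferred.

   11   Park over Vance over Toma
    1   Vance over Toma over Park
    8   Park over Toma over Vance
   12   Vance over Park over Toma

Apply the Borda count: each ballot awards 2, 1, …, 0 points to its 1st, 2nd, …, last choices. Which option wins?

Borda scores:
  Park: 11·2 + 0 + 8·2 + 12·1 = 50
  Vance: 11·1 + 2 + 8·0 + 12·2 = 37
  Toma: 11·0 + 1 + 8·1 + 12·0 = 9
Park has the highest total.

Park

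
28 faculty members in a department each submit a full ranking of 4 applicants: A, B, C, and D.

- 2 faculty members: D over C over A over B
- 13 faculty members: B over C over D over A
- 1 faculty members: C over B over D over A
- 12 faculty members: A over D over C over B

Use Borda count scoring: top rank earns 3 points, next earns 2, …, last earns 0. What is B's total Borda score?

41

Borda scores:
  A: 2·1 + 13·0 + 0 + 12·3 = 38
  B: 2·0 + 13·3 + 2 + 12·0 = 41
  C: 2·2 + 13·2 + 3 + 12·1 = 45
  D: 2·3 + 13·1 + 1 + 12·2 = 44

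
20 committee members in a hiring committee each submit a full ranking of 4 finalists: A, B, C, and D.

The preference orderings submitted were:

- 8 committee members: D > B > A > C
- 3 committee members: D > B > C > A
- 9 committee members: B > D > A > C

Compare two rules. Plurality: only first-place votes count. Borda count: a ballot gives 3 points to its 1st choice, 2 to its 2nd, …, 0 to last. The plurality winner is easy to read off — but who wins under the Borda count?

Plurality first-place counts: A 0, B 9, C 0, D 11 → D.
Borda totals: A 17, B 49, C 3, D 51 → D.

D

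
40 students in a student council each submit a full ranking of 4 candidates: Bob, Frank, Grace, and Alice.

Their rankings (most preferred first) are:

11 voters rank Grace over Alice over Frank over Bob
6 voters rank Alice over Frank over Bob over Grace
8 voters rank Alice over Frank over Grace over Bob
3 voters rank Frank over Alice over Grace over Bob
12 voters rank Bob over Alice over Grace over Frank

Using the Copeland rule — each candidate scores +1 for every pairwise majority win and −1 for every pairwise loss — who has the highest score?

Pairwise results:
  Bob vs Frank: Frank wins 28–12.
  Bob vs Grace: Grace wins 22–18.
  Bob vs Alice: Alice wins 28–12.
  Frank vs Grace: Grace wins 23–17.
  Frank vs Alice: Alice wins 37–3.
  Grace vs Alice: Alice wins 29–11.
Copeland scores (wins − losses):
  Bob: 0 − 3 = -3
  Frank: 1 − 2 = -1
  Grace: 2 − 1 = 1
  Alice: 3 − 0 = 3
Alice has the best Copeland score.

Alice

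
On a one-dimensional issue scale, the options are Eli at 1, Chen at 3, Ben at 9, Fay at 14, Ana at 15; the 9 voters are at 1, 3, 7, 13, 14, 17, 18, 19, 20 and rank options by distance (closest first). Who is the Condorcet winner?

With single-peaked preferences on a line, the Condorcet winner is the candidate closest to the median voter.
The median voter (position 14) is closest to Fay at 14.
Check: Fay vs Chen — voters closer to Fay: 6 of 9.

Fay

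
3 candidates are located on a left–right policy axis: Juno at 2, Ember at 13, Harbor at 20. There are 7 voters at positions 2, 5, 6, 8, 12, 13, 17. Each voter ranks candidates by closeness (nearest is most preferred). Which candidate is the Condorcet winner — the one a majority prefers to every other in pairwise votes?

Ember

With single-peaked preferences on a line, the Condorcet winner is the candidate closest to the median voter.
The median voter (position 8) is closest to Ember at 13.
Check: Ember vs Harbor — voters closer to Ember: 6 of 7.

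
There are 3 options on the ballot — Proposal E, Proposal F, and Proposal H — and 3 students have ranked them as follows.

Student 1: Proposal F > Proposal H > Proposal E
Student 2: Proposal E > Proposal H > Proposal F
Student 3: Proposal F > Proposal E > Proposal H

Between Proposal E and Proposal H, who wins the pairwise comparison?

Ballots ranking Proposal E above Proposal H: 2.
Ballots ranking Proposal H above Proposal E: 1.
Proposal E wins the head-to-head, 2–1.

Proposal E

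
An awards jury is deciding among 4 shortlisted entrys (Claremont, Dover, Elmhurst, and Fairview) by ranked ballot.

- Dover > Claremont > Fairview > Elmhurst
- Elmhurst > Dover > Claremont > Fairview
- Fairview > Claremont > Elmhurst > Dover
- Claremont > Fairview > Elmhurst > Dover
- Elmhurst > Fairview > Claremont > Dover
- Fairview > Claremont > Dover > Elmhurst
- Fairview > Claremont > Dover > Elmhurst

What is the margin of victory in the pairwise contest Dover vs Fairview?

3

Ballots ranking Dover above Fairview: 2.
Ballots ranking Fairview above Dover: 5.
Fairview wins 5–2, a margin of 3.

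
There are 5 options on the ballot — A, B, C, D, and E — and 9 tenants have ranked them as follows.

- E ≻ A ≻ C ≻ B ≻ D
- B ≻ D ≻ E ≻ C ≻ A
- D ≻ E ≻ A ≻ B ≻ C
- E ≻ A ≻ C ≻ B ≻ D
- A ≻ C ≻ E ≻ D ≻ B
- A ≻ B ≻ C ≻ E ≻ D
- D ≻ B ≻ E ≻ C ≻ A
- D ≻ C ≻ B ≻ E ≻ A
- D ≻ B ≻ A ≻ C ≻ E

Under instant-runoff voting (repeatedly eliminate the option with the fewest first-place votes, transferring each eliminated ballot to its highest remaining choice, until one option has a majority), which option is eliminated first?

C

Round 1: D 4, A 2, E 2, B 1, C 0. C has the fewest and is eliminated.
Round 2: D 4, A 2, E 2, B 1. B has the fewest and is eliminated.
Round 3: D 5, A 2, E 2. D has a majority.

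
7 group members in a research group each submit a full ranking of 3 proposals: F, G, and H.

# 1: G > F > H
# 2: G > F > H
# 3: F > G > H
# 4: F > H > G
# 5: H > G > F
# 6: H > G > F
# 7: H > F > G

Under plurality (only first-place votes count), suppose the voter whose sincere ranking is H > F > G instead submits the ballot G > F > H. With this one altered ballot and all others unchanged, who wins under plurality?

First-place totals with the altered ballot: F 2, G 3, H 2.
The switch changes the winner from H to G.

G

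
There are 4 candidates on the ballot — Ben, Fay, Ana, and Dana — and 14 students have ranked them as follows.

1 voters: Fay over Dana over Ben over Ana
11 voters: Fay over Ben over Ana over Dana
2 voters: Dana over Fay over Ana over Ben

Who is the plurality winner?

First-place vote totals:
  Ben: 0
  Fay: 12
  Ana: 0
  Dana: 2
Fay has the most first-place votes.

Fay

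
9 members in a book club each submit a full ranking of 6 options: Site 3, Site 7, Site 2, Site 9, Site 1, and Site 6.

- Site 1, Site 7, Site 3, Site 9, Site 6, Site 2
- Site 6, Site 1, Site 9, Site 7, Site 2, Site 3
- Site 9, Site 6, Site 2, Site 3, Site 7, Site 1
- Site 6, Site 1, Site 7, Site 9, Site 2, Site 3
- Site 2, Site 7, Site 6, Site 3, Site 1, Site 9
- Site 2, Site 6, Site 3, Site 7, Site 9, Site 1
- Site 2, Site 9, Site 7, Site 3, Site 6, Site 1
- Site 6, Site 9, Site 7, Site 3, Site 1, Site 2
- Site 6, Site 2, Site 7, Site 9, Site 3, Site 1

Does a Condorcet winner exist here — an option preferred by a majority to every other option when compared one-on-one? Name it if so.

Site 6

Head-to-head results (9 voters total):
Site 3 vs Site 7: Site 7 wins 7–2.
Site 3 vs Site 2: Site 2 wins 7–2.
Site 3 vs Site 9: Site 9 wins 6–3.
Site 3 vs Site 1: Site 3 wins 6–3.
Site 3 vs Site 6: Site 6 wins 7–2.
Site 7 vs Site 2: Site 2 wins 5–4.
Site 7 vs Site 9: Site 7 wins 5–4.
Site 7 vs Site 1: Site 7 wins 6–3.
Site 7 vs Site 6: Site 6 wins 6–3.
Site 2 vs Site 9: Site 9 wins 5–4.
Site 2 vs Site 1: Site 2 wins 5–4.
Site 2 vs Site 6: Site 6 wins 6–3.
Site 9 vs Site 1: Site 9 wins 5–4.
Site 9 vs Site 6: Site 6 wins 6–3.
Site 1 vs Site 6: Site 6 wins 8–1.
Site 6 beats each rival — Site 3 (7–2), Site 7 (6–3), Site 2 (6–3), Site 9 (6–3), Site 1 (8–1) — so Site 6 is the Condorcet winner.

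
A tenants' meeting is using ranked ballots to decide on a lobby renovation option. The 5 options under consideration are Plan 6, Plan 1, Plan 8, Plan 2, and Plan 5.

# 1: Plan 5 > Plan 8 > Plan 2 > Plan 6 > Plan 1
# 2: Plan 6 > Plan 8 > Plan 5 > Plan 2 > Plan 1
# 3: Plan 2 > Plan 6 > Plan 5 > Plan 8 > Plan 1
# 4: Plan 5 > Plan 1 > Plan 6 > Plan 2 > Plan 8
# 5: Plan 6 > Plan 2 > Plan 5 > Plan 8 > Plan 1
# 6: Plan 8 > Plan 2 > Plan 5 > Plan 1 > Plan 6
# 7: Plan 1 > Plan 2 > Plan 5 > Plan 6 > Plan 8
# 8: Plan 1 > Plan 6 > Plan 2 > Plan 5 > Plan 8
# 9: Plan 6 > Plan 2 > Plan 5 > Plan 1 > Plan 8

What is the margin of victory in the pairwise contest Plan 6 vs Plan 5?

Ballots ranking Plan 6 above Plan 5: 5.
Ballots ranking Plan 5 above Plan 6: 4.
Plan 6 wins 5–4, a margin of 1.

1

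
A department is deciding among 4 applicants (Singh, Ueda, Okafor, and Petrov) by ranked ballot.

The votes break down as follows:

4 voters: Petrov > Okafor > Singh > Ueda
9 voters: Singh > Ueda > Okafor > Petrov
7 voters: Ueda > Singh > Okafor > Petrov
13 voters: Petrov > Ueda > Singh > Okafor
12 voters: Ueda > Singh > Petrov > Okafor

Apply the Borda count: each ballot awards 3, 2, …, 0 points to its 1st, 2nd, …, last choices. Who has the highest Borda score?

Ueda

Borda scores:
  Singh: 4·1 + 9·3 + 7·2 + 13·1 + 12·2 = 82
  Ueda: 4·0 + 9·2 + 7·3 + 13·2 + 12·3 = 101
  Okafor: 4·2 + 9·1 + 7·1 + 13·0 + 12·0 = 24
  Petrov: 4·3 + 9·0 + 7·0 + 13·3 + 12·1 = 63
Ueda has the highest total.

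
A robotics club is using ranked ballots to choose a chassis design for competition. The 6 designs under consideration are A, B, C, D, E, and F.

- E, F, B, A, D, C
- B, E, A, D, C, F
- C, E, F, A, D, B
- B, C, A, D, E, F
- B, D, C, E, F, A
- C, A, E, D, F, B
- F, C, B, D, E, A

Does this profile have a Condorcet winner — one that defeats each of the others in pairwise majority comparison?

No

Head-to-head results (7 voters total):
A vs B: B wins 5–2.
A vs C: C wins 5–2.
A vs D: A wins 5–2.
A vs E: E wins 5–2.
A vs F: F wins 4–3.
B vs C: B wins 4–3.
B vs D: B wins 5–2.
B vs E: B wins 4–3.
B vs F: F wins 4–3.
C vs D: C wins 4–3.
C vs E: C wins 5–2.
C vs F: C wins 5–2.
D vs E: E wins 4–3.
D vs F: D wins 4–3.
E vs F: E wins 6–1.
No candidate beats all others: A beats D beats F beats A, a majority cycle.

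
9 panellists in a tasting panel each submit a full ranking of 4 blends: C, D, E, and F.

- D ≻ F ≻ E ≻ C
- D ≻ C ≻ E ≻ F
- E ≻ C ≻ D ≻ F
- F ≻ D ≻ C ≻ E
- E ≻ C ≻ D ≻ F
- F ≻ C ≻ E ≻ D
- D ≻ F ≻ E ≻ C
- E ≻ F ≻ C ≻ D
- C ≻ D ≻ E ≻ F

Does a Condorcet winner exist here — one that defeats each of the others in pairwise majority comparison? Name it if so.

No Condorcet winner

Head-to-head results (9 voters total):
C vs D: C wins 5–4.
C vs E: E wins 5–4.
C vs F: F wins 5–4.
D vs E: D wins 5–4.
D vs F: D wins 6–3.
E vs F: E wins 5–4.
No candidate beats all others: C beats D beats E beats C, a majority cycle.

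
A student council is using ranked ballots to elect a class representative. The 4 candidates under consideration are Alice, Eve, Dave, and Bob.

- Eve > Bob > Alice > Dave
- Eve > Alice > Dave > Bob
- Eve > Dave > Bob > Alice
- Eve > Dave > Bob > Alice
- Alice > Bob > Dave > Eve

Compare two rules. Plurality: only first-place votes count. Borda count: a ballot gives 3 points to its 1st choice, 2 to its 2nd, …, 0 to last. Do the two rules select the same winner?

Yes

Plurality first-place counts: Alice 1, Eve 4, Dave 0, Bob 0 → Eve.
Borda totals: Alice 6, Eve 12, Dave 6, Bob 6 → Eve.
The two rules agree on Eve.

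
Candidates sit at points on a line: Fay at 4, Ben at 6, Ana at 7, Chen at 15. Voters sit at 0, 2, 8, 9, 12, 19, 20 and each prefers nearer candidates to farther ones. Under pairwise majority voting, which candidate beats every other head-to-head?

With single-peaked preferences on a line, the Condorcet winner is the candidate closest to the median voter.
The median voter (position 9) is closest to Ana at 7.
Check: Ana vs Fay — voters closer to Ana: 5 of 7.

Ana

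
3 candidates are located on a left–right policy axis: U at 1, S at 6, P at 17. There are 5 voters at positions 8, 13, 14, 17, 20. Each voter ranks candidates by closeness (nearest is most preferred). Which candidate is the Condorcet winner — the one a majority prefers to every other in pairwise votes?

P

With single-peaked preferences on a line, the Condorcet winner is the candidate closest to the median voter.
The median voter (position 14) is closest to P at 17.
Check: P vs U — voters closer to P: 4 of 5.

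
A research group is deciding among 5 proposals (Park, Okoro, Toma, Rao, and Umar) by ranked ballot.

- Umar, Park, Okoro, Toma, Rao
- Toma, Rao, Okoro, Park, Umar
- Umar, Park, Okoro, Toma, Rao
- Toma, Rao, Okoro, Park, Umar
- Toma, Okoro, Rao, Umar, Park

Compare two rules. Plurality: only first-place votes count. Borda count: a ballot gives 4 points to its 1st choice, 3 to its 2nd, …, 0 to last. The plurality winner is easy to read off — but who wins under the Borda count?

Toma

Plurality first-place counts: Park 0, Okoro 0, Toma 3, Rao 0, Umar 2 → Toma.
Borda totals: Park 8, Okoro 11, Toma 14, Rao 8, Umar 9 → Toma.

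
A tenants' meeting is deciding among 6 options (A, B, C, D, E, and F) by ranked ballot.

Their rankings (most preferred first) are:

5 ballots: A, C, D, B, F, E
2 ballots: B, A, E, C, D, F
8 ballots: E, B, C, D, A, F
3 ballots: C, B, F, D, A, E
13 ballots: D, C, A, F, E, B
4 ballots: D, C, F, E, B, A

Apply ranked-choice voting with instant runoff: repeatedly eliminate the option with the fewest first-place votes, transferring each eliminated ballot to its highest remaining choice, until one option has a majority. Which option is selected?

D

Round 1: D 17, E 8, A 5, C 3, B 2, F 0. F has the fewest and is eliminated.
Round 2: D 17, E 8, A 5, C 3, B 2. B has the fewest and is eliminated.
Round 3: D 17, E 8, A 7, C 3. C has the fewest and is eliminated.
Round 4: D 20, E 8, A 7. D has a majority.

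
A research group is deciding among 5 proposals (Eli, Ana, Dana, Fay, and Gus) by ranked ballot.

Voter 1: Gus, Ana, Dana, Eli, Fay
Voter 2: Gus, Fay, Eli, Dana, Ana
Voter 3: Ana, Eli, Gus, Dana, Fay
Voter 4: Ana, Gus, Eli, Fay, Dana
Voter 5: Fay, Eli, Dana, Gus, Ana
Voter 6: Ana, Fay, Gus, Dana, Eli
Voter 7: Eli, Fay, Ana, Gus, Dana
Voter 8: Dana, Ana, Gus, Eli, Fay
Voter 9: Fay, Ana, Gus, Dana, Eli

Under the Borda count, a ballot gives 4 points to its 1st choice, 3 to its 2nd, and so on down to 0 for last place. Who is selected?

Ana

Borda scores:
  Eli: 1 + 2 + 3 + 2 + 3 + 0 + 4 + 1 + 0 = 16
  Ana: 3 + 0 + 4 + 4 + 0 + 4 + 2 + 3 + 3 = 23
  Dana: 2 + 1 + 1 + 0 + 2 + 1 + 0 + 4 + 1 = 12
  Fay: 0 + 3 + 0 + 1 + 4 + 3 + 3 + 0 + 4 = 18
  Gus: 4 + 4 + 2 + 3 + 1 + 2 + 1 + 2 + 2 = 21
Ana has the highest total.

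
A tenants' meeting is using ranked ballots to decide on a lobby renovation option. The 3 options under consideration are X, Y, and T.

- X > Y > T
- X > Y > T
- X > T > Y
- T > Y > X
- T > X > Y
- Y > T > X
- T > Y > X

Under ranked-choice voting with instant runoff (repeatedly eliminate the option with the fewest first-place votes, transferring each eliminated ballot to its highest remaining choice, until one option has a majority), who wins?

T

Round 1: X 3, T 3, Y 1. Y has the fewest and is eliminated.
Round 2: T 4, X 3. T has a majority.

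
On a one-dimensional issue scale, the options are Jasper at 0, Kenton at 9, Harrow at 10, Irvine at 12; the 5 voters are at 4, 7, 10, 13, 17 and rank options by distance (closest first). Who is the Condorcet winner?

Harrow

With single-peaked preferences on a line, the Condorcet winner is the candidate closest to the median voter.
The median voter (position 10) is closest to Harrow at 10.
Check: Harrow vs Kenton — voters closer to Harrow: 3 of 5.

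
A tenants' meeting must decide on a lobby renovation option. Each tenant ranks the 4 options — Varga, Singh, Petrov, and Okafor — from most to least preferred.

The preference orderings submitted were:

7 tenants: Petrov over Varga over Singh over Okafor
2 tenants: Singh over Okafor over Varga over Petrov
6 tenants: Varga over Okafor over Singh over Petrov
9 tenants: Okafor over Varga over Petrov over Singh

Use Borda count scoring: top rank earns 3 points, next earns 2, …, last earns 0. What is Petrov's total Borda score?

Borda scores:
  Varga: 7·2 + 2·1 + 6·3 + 9·2 = 52
  Singh: 7·1 + 2·3 + 6·1 + 9·0 = 19
  Petrov: 7·3 + 2·0 + 6·0 + 9·1 = 30
  Okafor: 7·0 + 2·2 + 6·2 + 9·3 = 43

30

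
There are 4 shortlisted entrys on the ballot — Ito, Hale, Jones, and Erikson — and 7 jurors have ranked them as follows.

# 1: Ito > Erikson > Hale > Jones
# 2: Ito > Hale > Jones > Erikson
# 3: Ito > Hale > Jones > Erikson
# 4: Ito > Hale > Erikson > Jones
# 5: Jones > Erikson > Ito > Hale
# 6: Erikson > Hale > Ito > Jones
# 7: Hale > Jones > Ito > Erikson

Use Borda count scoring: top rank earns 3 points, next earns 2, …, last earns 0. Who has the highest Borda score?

Borda scores:
  Ito: 3 + 3 + 3 + 3 + 1 + 1 + 1 = 15
  Hale: 1 + 2 + 2 + 2 + 0 + 2 + 3 = 12
  Jones: 0 + 1 + 1 + 0 + 3 + 0 + 2 = 7
  Erikson: 2 + 0 + 0 + 1 + 2 + 3 + 0 = 8
Ito has the highest total.

Ito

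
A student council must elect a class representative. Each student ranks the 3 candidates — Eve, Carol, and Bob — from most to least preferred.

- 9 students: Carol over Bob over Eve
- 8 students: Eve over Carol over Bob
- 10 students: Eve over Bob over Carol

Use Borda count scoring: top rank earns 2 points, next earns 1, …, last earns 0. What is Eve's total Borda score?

Borda scores:
  Eve: 9·0 + 8·2 + 10·2 = 36
  Carol: 9·2 + 8·1 + 10·0 = 26
  Bob: 9·1 + 8·0 + 10·1 = 19

36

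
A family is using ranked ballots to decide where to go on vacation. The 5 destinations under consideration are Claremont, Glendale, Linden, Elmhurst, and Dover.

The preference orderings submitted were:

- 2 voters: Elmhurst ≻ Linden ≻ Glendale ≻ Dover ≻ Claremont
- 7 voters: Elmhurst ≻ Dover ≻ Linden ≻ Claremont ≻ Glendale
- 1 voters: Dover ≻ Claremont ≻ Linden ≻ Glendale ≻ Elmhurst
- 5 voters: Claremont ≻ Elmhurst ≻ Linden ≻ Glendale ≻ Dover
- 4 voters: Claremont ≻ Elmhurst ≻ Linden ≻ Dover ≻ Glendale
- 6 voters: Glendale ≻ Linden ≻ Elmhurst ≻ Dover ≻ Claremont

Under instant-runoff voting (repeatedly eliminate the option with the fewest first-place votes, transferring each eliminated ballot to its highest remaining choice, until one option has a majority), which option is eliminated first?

Linden

Round 1: Claremont 9, Elmhurst 9, Glendale 6, Dover 1, Linden 0. Linden has the fewest and is eliminated.
Round 2: Claremont 9, Elmhurst 9, Glendale 6, Dover 1. Dover has the fewest and is eliminated.
Round 3: Claremont 10, Elmhurst 9, Glendale 6. Glendale has the fewest and is eliminated.
Round 4: Elmhurst 15, Claremont 10. Elmhurst has a majority.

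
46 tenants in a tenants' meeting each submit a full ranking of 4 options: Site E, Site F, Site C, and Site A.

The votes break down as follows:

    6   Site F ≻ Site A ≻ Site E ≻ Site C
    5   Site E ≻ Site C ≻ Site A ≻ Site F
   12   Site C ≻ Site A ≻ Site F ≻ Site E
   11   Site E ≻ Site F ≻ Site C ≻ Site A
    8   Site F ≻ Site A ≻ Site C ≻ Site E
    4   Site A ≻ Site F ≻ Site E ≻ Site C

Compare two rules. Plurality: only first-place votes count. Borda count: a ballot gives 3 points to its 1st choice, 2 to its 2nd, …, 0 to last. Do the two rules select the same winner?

No

Plurality first-place counts: Site E 16, Site F 14, Site C 12, Site A 4 → Site E.
Borda totals: Site E 58, Site F 84, Site C 65, Site A 69 → Site F.
The two rules disagree: plurality picks Site E, Borda picks Site F.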